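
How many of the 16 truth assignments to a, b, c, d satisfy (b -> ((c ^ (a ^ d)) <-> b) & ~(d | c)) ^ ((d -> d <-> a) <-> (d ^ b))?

a  b  c  d     (a ^ d)  (c ^ (a ^ d))  ((c ^ (a ^ d)) <-> b)  (d | c)  ~(d | c)  (d -> d)  ((d -> d) <-> a)  (d ^ b)  φ
1  1  1  1        0           1                  1               1        0         1             1             0     0
1  1  1  0        1           0                  0               1        0         1             1             1     1
1  1  0  1        0           0                  0               1        0         1             1             0     0
1  1  0  0        1           1                  1               0        1         1             1             1     0
1  0  1  1        0           1                  0               1        0         1             1             1     0
1  0  1  0        1           0                  1               1        0         1             1             0     1
1  0  0  1        0           0                  1               1        0         1             1             1     0
1  0  0  0        1           1                  0               0        1         1             1             0     1
0  1  1  1        1           0                  0               1        0         1             0             0     1
0  1  1  0        0           1                  1               1        0         1             0             1     0
0  1  0  1        1           1                  1               1        0         1             0             0     1
0  1  0  0        0           0                  0               0        1         1             0             1     0
0  0  1  1        1           0                  1               1        0         1             0             1     1
0  0  1  0        0           1                  0               1        0         1             0             0     0
0  0  0  1        1           1                  0               1        0         1             0             1     1
0  0  0  0        0           0                  1               0        1         1             0             0     0
The formula is true on 7 of the 16 rows.

7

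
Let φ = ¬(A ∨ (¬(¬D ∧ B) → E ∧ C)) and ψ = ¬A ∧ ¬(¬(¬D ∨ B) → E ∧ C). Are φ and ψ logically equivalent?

A | B | C | D | E | φ | ψ
- | - | - | - | - | - | -
0 | 0 | 0 | 0 | 0 | 1 | 0
0 | 0 | 0 | 0 | 1 | 1 | 0
0 | 0 | 0 | 1 | 0 | 1 | 1
0 | 0 | 0 | 1 | 1 | 1 | 1
0 | 0 | 1 | 0 | 0 | 1 | 0
0 | 0 | 1 | 0 | 1 | 0 | 0
0 | 0 | 1 | 1 | 0 | 1 | 1
0 | 0 | 1 | 1 | 1 | 0 | 0
0 | 1 | 0 | 0 | 0 | 0 | 0
0 | 1 | 0 | 0 | 1 | 0 | 0
0 | 1 | 0 | 1 | 0 | 1 | 0
0 | 1 | 0 | 1 | 1 | 1 | 0
0 | 1 | 1 | 0 | 0 | 0 | 0
0 | 1 | 1 | 0 | 1 | 0 | 0
0 | 1 | 1 | 1 | 0 | 1 | 0
0 | 1 | 1 | 1 | 1 | 0 | 0
1 | 0 | 0 | 0 | 0 | 0 | 0
1 | 0 | 0 | 0 | 1 | 0 | 0
1 | 0 | 0 | 1 | 0 | 0 | 0
1 | 0 | 0 | 1 | 1 | 0 | 0
1 | 0 | 1 | 0 | 0 | 0 | 0
1 | 0 | 1 | 0 | 1 | 0 | 0
1 | 0 | 1 | 1 | 0 | 0 | 0
1 | 0 | 1 | 1 | 1 | 0 | 0
1 | 1 | 0 | 0 | 0 | 0 | 0
1 | 1 | 0 | 0 | 1 | 0 | 0
1 | 1 | 0 | 1 | 0 | 0 | 0
1 | 1 | 0 | 1 | 1 | 0 | 0
1 | 1 | 1 | 0 | 0 | 0 | 0
1 | 1 | 1 | 0 | 1 | 0 | 0
1 | 1 | 1 | 1 | 0 | 0 | 0
1 | 1 | 1 | 1 | 1 | 0 | 0
The columns differ at A=0, B=0, C=0, D=0, E=0 (φ=1, ψ=0), so they are not equivalent.

not equivalent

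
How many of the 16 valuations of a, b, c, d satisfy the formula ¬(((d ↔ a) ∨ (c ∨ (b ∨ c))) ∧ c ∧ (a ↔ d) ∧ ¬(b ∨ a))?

a | b | c | d | (d ↔ a) | (b ∨ c) | (c ∨ (b ∨ c)) | ((d ↔ a) ∨ (c ∨ (b ∨ c))) | (a ↔ d) | (b ∨ a) | ¬(b ∨ a) | φ
- | - | - | - | ------- | ------- | ------------- | ------------------------- | ------- | ------- | -------- | -
0 | 0 | 0 | 0 |    1    |    0    |       0       |             1             |    1    |    0    |    1     | 1
0 | 0 | 0 | 1 |    0    |    0    |       0       |             0             |    0    |    0    |    1     | 1
0 | 0 | 1 | 0 |    1    |    1    |       1       |             1             |    1    |    0    |    1     | 0
0 | 0 | 1 | 1 |    0    |    1    |       1       |             1             |    0    |    0    |    1     | 1
0 | 1 | 0 | 0 |    1    |    1    |       1       |             1             |    1    |    1    |    0     | 1
0 | 1 | 0 | 1 |    0    |    1    |       1       |             1             |    0    |    1    |    0     | 1
0 | 1 | 1 | 0 |    1    |    1    |       1       |             1             |    1    |    1    |    0     | 1
0 | 1 | 1 | 1 |    0    |    1    |       1       |             1             |    0    |    1    |    0     | 1
1 | 0 | 0 | 0 |    0    |    0    |       0       |             0             |    0    |    1    |    0     | 1
1 | 0 | 0 | 1 |    1    |    0    |       0       |             1             |    1    |    1    |    0     | 1
1 | 0 | 1 | 0 |    0    |    1    |       1       |             1             |    0    |    1    |    0     | 1
1 | 0 | 1 | 1 |    1    |    1    |       1       |             1             |    1    |    1    |    0     | 1
1 | 1 | 0 | 0 |    0    |    1    |       1       |             1             |    0    |    1    |    0     | 1
1 | 1 | 0 | 1 |    1    |    1    |       1       |             1             |    1    |    1    |    0     | 1
1 | 1 | 1 | 0 |    0    |    1    |       1       |             1             |    0    |    1    |    0     | 1
1 | 1 | 1 | 1 |    1    |    1    |       1       |             1             |    1    |    1    |    0     | 1
The formula is true on 15 of the 16 rows.

15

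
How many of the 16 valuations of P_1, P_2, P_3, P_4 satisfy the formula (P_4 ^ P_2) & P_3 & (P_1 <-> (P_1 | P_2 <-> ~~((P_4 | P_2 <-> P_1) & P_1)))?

P_1  P_2  P_3  P_4     (P_4 ^ P_2)  (P_1 | P_2)  (P_4 | P_2)  ((P_4 | P_2) <-> P_1)  φ
 1    1    1    1           0            1            1                 1            0
 1    1    1    0           1            1            1                 1            1
 1    1    0    1           0            1            1                 1            0
 1    1    0    0           1            1            1                 1            0
 1    0    1    1           1            1            1                 1            1
 1    0    1    0           0            1            0                 0            0
 1    0    0    1           1            1            1                 1            0
 1    0    0    0           0            1            0                 0            0
 0    1    1    1           0            1            1                 0            0
 0    1    1    0           1            1            1                 0            1
 0    1    0    1           0            1            1                 0            0
 0    1    0    0           1            1            1                 0            0
 0    0    1    1           1            0            1                 0            0
 0    0    1    0           0            0            0                 1            0
 0    0    0    1           1            0            1                 0            0
 0    0    0    0           0            0            0                 1            0
The formula is true on 3 of the 16 rows.

3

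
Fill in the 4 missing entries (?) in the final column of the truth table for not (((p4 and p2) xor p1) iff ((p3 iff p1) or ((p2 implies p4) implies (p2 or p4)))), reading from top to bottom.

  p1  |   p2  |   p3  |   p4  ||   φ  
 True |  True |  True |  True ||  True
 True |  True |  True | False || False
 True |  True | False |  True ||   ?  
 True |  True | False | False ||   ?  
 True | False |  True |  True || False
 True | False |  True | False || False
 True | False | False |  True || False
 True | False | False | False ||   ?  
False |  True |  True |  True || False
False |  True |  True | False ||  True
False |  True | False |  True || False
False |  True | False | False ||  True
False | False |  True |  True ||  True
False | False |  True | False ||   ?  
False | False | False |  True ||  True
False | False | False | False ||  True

True, False, True, False

Row 3: ((p4 and p2) xor p1) = False, ((p3 iff p1) or ((p2 implies p4) implies (p2 or p4))) = True, (((p4 and p2) xor p1) iff ((p3 iff p1) or ((p2 implies p4) implies (p2 or p4)))) = False, so the formula = True.
Row 4: ((p4 and p2) xor p1) = True, ((p3 iff p1) or ((p2 implies p4) implies (p2 or p4))) = True, (((p4 and p2) xor p1) iff ((p3 iff p1) or ((p2 implies p4) implies (p2 or p4)))) = True, so the formula = False.
Row 8: ((p4 and p2) xor p1) = True, ((p3 iff p1) or ((p2 implies p4) implies (p2 or p4))) = False, (((p4 and p2) xor p1) iff ((p3 iff p1) or ((p2 implies p4) implies (p2 or p4)))) = False, so the formula = True.
Row 14: ((p4 and p2) xor p1) = False, ((p3 iff p1) or ((p2 implies p4) implies (p2 or p4))) = False, (((p4 and p2) xor p1) iff ((p3 iff p1) or ((p2 implies p4) implies (p2 or p4)))) = True, so the formula = False.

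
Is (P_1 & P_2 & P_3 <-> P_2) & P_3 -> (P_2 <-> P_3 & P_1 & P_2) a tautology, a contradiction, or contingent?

 P_1  |  P_2  |  P_3  ||   φ  
False | False | False ||  True
False | False |  True ||  True
False |  True | False ||  True
False |  True |  True ||  True
 True | False | False ||  True
 True | False |  True ||  True
 True |  True | False ||  True
 True |  True |  True ||  True
Every row is True, so the formula is a tautology.

tautology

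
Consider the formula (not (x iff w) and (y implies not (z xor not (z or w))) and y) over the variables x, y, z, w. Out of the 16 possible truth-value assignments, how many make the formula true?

x  y  z  w  |  (x iff w)  not (x iff w)  (z or w)  not (z or w)  (z xor not (z or w))  not (z xor not (z or w))  φ
T  T  T  T  |      T            F           T           F                 T                       F              F
T  T  T  F  |      F            T           T           F                 T                       F              F
T  T  F  T  |      T            F           T           F                 F                       T              F
T  T  F  F  |      F            T           F           T                 T                       F              F
T  F  T  T  |      T            F           T           F                 T                       F              F
T  F  T  F  |      F            T           T           F                 T                       F              F
T  F  F  T  |      T            F           T           F                 F                       T              F
T  F  F  F  |      F            T           F           T                 T                       F              F
F  T  T  T  |      F            T           T           F                 T                       F              F
F  T  T  F  |      T            F           T           F                 T                       F              F
F  T  F  T  |      F            T           T           F                 F                       T              T
F  T  F  F  |      T            F           F           T                 T                       F              F
F  F  T  T  |      F            T           T           F                 T                       F              F
F  F  T  F  |      T            F           T           F                 T                       F              F
F  F  F  T  |      F            T           T           F                 F                       T              F
F  F  F  F  |      T            F           F           T                 T                       F              F
The formula is true on 1 of the 16 rows.

1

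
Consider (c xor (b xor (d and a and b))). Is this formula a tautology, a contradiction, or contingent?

contingent

a | b | c | d || φ
F | F | F | F || F
F | F | F | T || F
F | F | T | F || T
F | F | T | T || T
F | T | F | F || T
F | T | F | T || T
F | T | T | F || F
F | T | T | T || F
T | F | F | F || F
T | F | F | T || F
T | F | T | F || T
T | F | T | T || T
T | T | F | F || T
T | T | F | T || F
T | T | T | F || F
T | T | T | T || T
8 of 16 rows are T, so the formula is contingent.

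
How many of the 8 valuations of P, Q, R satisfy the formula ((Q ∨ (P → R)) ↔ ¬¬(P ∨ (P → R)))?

7

P | Q | R | (P → R) | (Q ∨ (P → R)) | (P ∨ (P → R)) | ¬(P ∨ (P → R)) | ¬¬(P ∨ (P → R)) | φ
- | - | - | ------- | ------------- | ------------- | -------------- | --------------- | -
1 | 1 | 1 |    1    |       1       |       1       |       0        |        1        | 1
1 | 1 | 0 |    0    |       1       |       1       |       0        |        1        | 1
1 | 0 | 1 |    1    |       1       |       1       |       0        |        1        | 1
1 | 0 | 0 |    0    |       0       |       1       |       0        |        1        | 0
0 | 1 | 1 |    1    |       1       |       1       |       0        |        1        | 1
0 | 1 | 0 |    1    |       1       |       1       |       0        |        1        | 1
0 | 0 | 1 |    1    |       1       |       1       |       0        |        1        | 1
0 | 0 | 0 |    1    |       1       |       1       |       0        |        1        | 1
The formula is true on 7 of the 8 rows.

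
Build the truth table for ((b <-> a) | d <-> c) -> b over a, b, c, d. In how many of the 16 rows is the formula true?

a  b  c  d     ((((b <-> a) | d) <-> c) -> b)
1  1  1  1                   1               
1  1  1  0                   1               
1  1  0  1                   1               
1  1  0  0                   1               
1  0  1  1                   0               
1  0  1  0                   1               
1  0  0  1                   1               
1  0  0  0                   0               
0  1  1  1                   1               
0  1  1  0                   1               
0  1  0  1                   1               
0  1  0  0                   1               
0  0  1  1                   0               
0  0  1  0                   0               
0  0  0  1                   1               
0  0  0  0                   1               
The formula is true on 12 of the 16 rows.

12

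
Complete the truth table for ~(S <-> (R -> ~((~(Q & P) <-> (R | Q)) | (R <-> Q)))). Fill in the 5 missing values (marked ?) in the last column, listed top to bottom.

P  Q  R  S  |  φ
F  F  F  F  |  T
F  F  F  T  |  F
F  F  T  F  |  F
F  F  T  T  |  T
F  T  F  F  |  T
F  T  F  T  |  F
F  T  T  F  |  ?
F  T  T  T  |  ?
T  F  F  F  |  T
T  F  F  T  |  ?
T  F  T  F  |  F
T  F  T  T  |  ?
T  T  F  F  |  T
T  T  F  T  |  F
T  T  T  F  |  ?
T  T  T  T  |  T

Row P=F, Q=T, R=T, S=F: (R -> ~((~(Q & P) <-> (R | Q)) | (R <-> Q))) = F, (S <-> (R -> ~((~(Q & P) <-> (R | Q)) | (R <-> Q)))) = T, so the formula = F.
Row P=F, Q=T, R=T, S=T: (R -> ~((~(Q & P) <-> (R | Q)) | (R <-> Q))) = F, (S <-> (R -> ~((~(Q & P) <-> (R | Q)) | (R <-> Q)))) = F, so the formula = T.
Row P=T, Q=F, R=F, S=T: (R -> ~((~(Q & P) <-> (R | Q)) | (R <-> Q))) = T, (S <-> (R -> ~((~(Q & P) <-> (R | Q)) | (R <-> Q)))) = T, so the formula = F.
Row P=T, Q=F, R=T, S=T: (R -> ~((~(Q & P) <-> (R | Q)) | (R <-> Q))) = F, (S <-> (R -> ~((~(Q & P) <-> (R | Q)) | (R <-> Q)))) = F, so the formula = T.
Row P=T, Q=T, R=T, S=F: (R -> ~((~(Q & P) <-> (R | Q)) | (R <-> Q))) = F, (S <-> (R -> ~((~(Q & P) <-> (R | Q)) | (R <-> Q)))) = T, so the formula = F.

F, T, F, T, F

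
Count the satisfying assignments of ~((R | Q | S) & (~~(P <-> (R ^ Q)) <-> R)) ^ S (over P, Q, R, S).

P  Q  R  S     (R | Q)  ((R | Q) | S)  (R ^ Q)  (P <-> (R ^ Q))  ~(P <-> (R ^ Q))  ~~(P <-> (R ^ Q))  (~~(P <-> (R ^ Q)) <-> R)  φ
T  T  T  T        T           T           F            F                T                  F                      F              F
T  T  T  F        T           T           F            F                T                  F                      F              T
T  T  F  T        T           T           T            T                F                  T                      F              F
T  T  F  F        T           T           T            T                F                  T                      F              T
T  F  T  T        T           T           T            T                F                  T                      T              T
T  F  T  F        T           T           T            T                F                  T                      T              F
T  F  F  T        F           T           F            F                T                  F                      T              T
T  F  F  F        F           F           F            F                T                  F                      T              T
F  T  T  T        T           T           F            T                F                  T                      T              T
F  T  T  F        T           T           F            T                F                  T                      T              F
F  T  F  T        T           T           T            F                T                  F                      T              T
F  T  F  F        T           T           T            F                T                  F                      T              F
F  F  T  T        T           T           T            F                T                  F                      F              F
F  F  T  F        T           T           T            F                T                  F                      F              T
F  F  F  T        F           T           F            T                F                  T                      F              F
F  F  F  F        F           F           F            T                F                  T                      F              T
The formula is true on 9 of the 16 rows.

9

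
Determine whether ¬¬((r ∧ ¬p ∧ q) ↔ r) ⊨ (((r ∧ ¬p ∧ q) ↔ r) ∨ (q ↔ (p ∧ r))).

yes

p | q | r || φ | ψ
T | T | T || F | T
T | T | F || T | T
T | F | T || F | F
T | F | F || T | T
F | T | T || T | T
F | T | F || T | T
F | F | T || F | T
F | F | F || T | T
In every row where φ is true, ψ is also true, so φ ⊨ ψ.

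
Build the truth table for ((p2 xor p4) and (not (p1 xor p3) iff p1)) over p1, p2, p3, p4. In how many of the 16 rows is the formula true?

4

p1 | p2 | p3 | p4 || (p2 xor p4) | (p1 xor p3) | not (p1 xor p3) | (not (p1 xor p3) iff p1) | φ
T  | T  | T  | T  ||      F      |      F      |        T        |            T             | F
T  | T  | T  | F  ||      T      |      F      |        T        |            T             | T
T  | T  | F  | T  ||      F      |      T      |        F        |            F             | F
T  | T  | F  | F  ||      T      |      T      |        F        |            F             | F
T  | F  | T  | T  ||      T      |      F      |        T        |            T             | T
T  | F  | T  | F  ||      F      |      F      |        T        |            T             | F
T  | F  | F  | T  ||      T      |      T      |        F        |            F             | F
T  | F  | F  | F  ||      F      |      T      |        F        |            F             | F
F  | T  | T  | T  ||      F      |      T      |        F        |            T             | F
F  | T  | T  | F  ||      T      |      T      |        F        |            T             | T
F  | T  | F  | T  ||      F      |      F      |        T        |            F             | F
F  | T  | F  | F  ||      T      |      F      |        T        |            F             | F
F  | F  | T  | T  ||      T      |      T      |        F        |            T             | T
F  | F  | T  | F  ||      F      |      T      |        F        |            T             | F
F  | F  | F  | T  ||      T      |      F      |        T        |            F             | F
F  | F  | F  | F  ||      F      |      F      |        T        |            F             | F
The formula is true on 4 of the 16 rows.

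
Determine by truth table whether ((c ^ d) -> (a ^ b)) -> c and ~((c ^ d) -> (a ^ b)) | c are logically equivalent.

equivalent

a | b | c | d | φ | ψ
- | - | - | - | - | -
0 | 0 | 0 | 0 | 0 | 0
0 | 0 | 0 | 1 | 1 | 1
0 | 0 | 1 | 0 | 1 | 1
0 | 0 | 1 | 1 | 1 | 1
0 | 1 | 0 | 0 | 0 | 0
0 | 1 | 0 | 1 | 0 | 0
0 | 1 | 1 | 0 | 1 | 1
0 | 1 | 1 | 1 | 1 | 1
1 | 0 | 0 | 0 | 0 | 0
1 | 0 | 0 | 1 | 0 | 0
1 | 0 | 1 | 0 | 1 | 1
1 | 0 | 1 | 1 | 1 | 1
1 | 1 | 0 | 0 | 0 | 0
1 | 1 | 0 | 1 | 1 | 1
1 | 1 | 1 | 0 | 1 | 1
1 | 1 | 1 | 1 | 1 | 1
The columns for φ and ψ agree on every row, so they are logically equivalent.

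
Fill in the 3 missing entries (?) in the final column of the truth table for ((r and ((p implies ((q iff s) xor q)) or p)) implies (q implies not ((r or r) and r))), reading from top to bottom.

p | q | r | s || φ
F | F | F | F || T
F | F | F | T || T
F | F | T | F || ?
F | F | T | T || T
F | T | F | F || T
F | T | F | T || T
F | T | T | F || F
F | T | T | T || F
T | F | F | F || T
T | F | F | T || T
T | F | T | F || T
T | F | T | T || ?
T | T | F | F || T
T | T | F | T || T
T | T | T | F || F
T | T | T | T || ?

Row p=F, q=F, r=T, s=F: (r and ((p implies ((q iff s) xor q)) or p)) = T, (q implies not ((r or r) and r)) = T, so the formula = T.
Row p=T, q=F, r=T, s=T: (r and ((p implies ((q iff s) xor q)) or p)) = T, (q implies not ((r or r) and r)) = T, so the formula = T.
Row p=T, q=T, r=T, s=T: (r and ((p implies ((q iff s) xor q)) or p)) = T, (q implies not ((r or r) and r)) = F, so the formula = F.

T, T, F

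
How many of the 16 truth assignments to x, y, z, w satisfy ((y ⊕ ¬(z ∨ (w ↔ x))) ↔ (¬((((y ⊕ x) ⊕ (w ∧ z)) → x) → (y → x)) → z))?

8

  x   |   y   |   z   |   w   ||   φ  
 True |  True |  True |  True ||  True
 True |  True |  True | False ||  True
 True |  True | False |  True ||  True
 True |  True | False | False || False
 True | False |  True |  True || False
 True | False |  True | False || False
 True | False | False |  True || False
 True | False | False | False ||  True
False |  True |  True |  True ||  True
False |  True |  True | False ||  True
False |  True | False |  True || False
False |  True | False | False ||  True
False | False |  True |  True || False
False | False |  True | False || False
False | False | False |  True ||  True
False | False | False | False || False
The formula is true on 8 of the 16 rows.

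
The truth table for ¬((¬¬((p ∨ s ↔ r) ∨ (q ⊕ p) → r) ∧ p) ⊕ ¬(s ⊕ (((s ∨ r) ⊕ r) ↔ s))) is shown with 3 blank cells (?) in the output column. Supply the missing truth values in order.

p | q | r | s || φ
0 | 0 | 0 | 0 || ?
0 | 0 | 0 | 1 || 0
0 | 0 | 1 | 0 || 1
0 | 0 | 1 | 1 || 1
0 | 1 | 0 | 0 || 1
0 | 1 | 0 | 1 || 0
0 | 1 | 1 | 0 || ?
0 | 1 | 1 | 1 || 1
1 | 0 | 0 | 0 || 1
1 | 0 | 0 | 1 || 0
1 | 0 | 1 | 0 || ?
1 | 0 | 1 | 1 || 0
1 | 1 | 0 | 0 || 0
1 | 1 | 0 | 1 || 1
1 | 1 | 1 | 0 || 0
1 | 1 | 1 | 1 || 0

Row p=0, q=0, r=0, s=0: (¬¬((p ∨ s ↔ r) ∨ (q ⊕ p) → r) ∧ p) = 0, ¬(s ⊕ (((s ∨ r) ⊕ r) ↔ s)) = 0, ((¬¬((p ∨ s ↔ r) ∨ (q ⊕ p) → r) ∧ p) ⊕ ¬(s ⊕ (((s ∨ r) ⊕ r) ↔ s))) = 0, so the formula = 1.
Row p=0, q=1, r=1, s=0: (¬¬((p ∨ s ↔ r) ∨ (q ⊕ p) → r) ∧ p) = 0, ¬(s ⊕ (((s ∨ r) ⊕ r) ↔ s)) = 0, ((¬¬((p ∨ s ↔ r) ∨ (q ⊕ p) → r) ∧ p) ⊕ ¬(s ⊕ (((s ∨ r) ⊕ r) ↔ s))) = 0, so the formula = 1.
Row p=1, q=0, r=1, s=0: (¬¬((p ∨ s ↔ r) ∨ (q ⊕ p) → r) ∧ p) = 1, ¬(s ⊕ (((s ∨ r) ⊕ r) ↔ s)) = 0, ((¬¬((p ∨ s ↔ r) ∨ (q ⊕ p) → r) ∧ p) ⊕ ¬(s ⊕ (((s ∨ r) ⊕ r) ↔ s))) = 1, so the formula = 0.

1, 1, 0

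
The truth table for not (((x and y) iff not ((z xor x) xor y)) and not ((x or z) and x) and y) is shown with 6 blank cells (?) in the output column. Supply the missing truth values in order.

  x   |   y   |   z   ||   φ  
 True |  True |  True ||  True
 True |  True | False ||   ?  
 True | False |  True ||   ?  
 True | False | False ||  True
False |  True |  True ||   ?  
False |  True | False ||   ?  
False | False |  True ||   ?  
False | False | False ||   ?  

True, True, True, False, True, True

Row x=True, y=True, z=False: ((x and y) iff not ((z xor x) xor y)) = True, not ((x or z) and x) = False, (((x and y) iff not ((z xor x) xor y)) and not ((x or z) and x) and y) = False, so the formula = True.
Row x=True, y=False, z=True: ((x and y) iff not ((z xor x) xor y)) = False, not ((x or z) and x) = False, (((x and y) iff not ((z xor x) xor y)) and not ((x or z) and x) and y) = False, so the formula = True.
Row x=False, y=True, z=True: ((x and y) iff not ((z xor x) xor y)) = False, not ((x or z) and x) = True, (((x and y) iff not ((z xor x) xor y)) and not ((x or z) and x) and y) = False, so the formula = True.
Row x=False, y=True, z=False: ((x and y) iff not ((z xor x) xor y)) = True, not ((x or z) and x) = True, (((x and y) iff not ((z xor x) xor y)) and not ((x or z) and x) and y) = True, so the formula = False.
Row x=False, y=False, z=True: ((x and y) iff not ((z xor x) xor y)) = True, not ((x or z) and x) = True, (((x and y) iff not ((z xor x) xor y)) and not ((x or z) and x) and y) = False, so the formula = True.
Row x=False, y=False, z=False: ((x and y) iff not ((z xor x) xor y)) = False, not ((x or z) and x) = True, (((x and y) iff not ((z xor x) xor y)) and not ((x or z) and x) and y) = False, so the formula = True.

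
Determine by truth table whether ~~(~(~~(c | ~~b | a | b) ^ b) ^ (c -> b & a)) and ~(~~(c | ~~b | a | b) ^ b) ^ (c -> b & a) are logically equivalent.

a | b | c || φ | ψ
F | F | F || F | F
F | F | T || F | F
F | T | F || F | F
F | T | T || T | T
T | F | F || T | T
T | F | T || F | F
T | T | F || F | F
T | T | T || F | F
The columns for φ and ψ agree on every row, so they are logically equivalent.

equivalent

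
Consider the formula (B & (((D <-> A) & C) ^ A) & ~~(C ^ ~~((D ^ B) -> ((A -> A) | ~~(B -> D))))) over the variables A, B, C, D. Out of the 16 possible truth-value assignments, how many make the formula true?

A | B | C | D || φ
1 | 1 | 1 | 1 || 0
1 | 1 | 1 | 0 || 0
1 | 1 | 0 | 1 || 1
1 | 1 | 0 | 0 || 1
1 | 0 | 1 | 1 || 0
1 | 0 | 1 | 0 || 0
1 | 0 | 0 | 1 || 0
1 | 0 | 0 | 0 || 0
0 | 1 | 1 | 1 || 0
0 | 1 | 1 | 0 || 0
0 | 1 | 0 | 1 || 0
0 | 1 | 0 | 0 || 0
0 | 0 | 1 | 1 || 0
0 | 0 | 1 | 0 || 0
0 | 0 | 0 | 1 || 0
0 | 0 | 0 | 0 || 0
The formula is true on 2 of the 16 rows.

2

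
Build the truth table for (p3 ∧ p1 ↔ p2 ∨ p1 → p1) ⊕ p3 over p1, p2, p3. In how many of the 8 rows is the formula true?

p1 | p2 | p3 || (((p3 ∧ p1) ↔ ((p2 ∨ p1) → p1)) ⊕ p3)
T  | T  | T  ||                   F                  
T  | T  | F  ||                   F                  
T  | F  | T  ||                   F                  
T  | F  | F  ||                   F                  
F  | T  | T  ||                   F                  
F  | T  | F  ||                   T                  
F  | F  | T  ||                   T                  
F  | F  | F  ||                   F                  
The formula is true on 2 of the 8 rows.

2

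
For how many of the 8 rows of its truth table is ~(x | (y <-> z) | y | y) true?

x  y  z     ~(x | (y <-> z) | (y | y))
1  1  1                 0             
1  1  0                 0             
1  0  1                 0             
1  0  0                 0             
0  1  1                 0             
0  1  0                 0             
0  0  1                 1             
0  0  0                 0             
The formula is true on 1 of the 8 rows.

1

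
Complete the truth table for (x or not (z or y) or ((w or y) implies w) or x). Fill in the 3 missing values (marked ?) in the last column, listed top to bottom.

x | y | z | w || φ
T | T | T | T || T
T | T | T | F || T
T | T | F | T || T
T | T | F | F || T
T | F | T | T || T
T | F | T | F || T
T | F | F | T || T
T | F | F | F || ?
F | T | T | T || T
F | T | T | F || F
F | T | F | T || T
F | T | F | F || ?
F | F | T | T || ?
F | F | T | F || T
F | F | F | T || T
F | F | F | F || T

Row x=T, y=F, z=F, w=F: not (z or y) = T, ((w or y) implies w) = T, so the formula = T.
Row x=F, y=T, z=F, w=F: not (z or y) = F, ((w or y) implies w) = F, so the formula = F.
Row x=F, y=F, z=T, w=T: not (z or y) = F, ((w or y) implies w) = T, so the formula = T.

T, F, T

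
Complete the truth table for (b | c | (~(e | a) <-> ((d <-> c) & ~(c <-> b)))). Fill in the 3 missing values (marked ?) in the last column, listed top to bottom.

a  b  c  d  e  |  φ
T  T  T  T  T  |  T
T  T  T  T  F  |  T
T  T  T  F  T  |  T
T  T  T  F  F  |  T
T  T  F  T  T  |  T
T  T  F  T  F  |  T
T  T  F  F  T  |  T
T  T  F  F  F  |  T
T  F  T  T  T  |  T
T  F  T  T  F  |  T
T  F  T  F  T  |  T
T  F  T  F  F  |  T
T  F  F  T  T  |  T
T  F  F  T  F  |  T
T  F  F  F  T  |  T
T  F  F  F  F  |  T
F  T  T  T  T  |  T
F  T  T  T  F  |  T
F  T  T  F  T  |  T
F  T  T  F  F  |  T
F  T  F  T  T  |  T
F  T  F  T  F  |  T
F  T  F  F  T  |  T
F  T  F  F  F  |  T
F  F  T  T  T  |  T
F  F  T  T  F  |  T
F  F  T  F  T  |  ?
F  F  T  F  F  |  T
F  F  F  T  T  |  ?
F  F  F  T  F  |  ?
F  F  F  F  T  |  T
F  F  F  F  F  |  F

T, T, F

Row a=F, b=F, c=T, d=F, e=T: (~(e | a) <-> ((d <-> c) & ~(c <-> b))) = T, so the formula = T.
Row a=F, b=F, c=F, d=T, e=T: (~(e | a) <-> ((d <-> c) & ~(c <-> b))) = T, so the formula = T.
Row a=F, b=F, c=F, d=T, e=F: (~(e | a) <-> ((d <-> c) & ~(c <-> b))) = F, so the formula = F.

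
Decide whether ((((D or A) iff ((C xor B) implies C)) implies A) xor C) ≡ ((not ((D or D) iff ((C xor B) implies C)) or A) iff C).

A  B  C  D  |  φ  ψ
T  T  T  T  |  F  T
T  T  T  F  |  F  T
T  T  F  T  |  T  F
T  T  F  F  |  T  F
T  F  T  T  |  F  T
T  F  T  F  |  F  T
T  F  F  T  |  T  F
T  F  F  F  |  T  F
F  T  T  T  |  T  F
F  T  T  F  |  F  T
F  T  F  T  |  T  F
F  T  F  F  |  F  T
F  F  T  T  |  T  F
F  F  T  F  |  F  T
F  F  F  T  |  F  T
F  F  F  F  |  T  F
The columns differ at A=T, B=T, C=T, D=T (φ=F, ψ=T), so they are not equivalent.

not equivalent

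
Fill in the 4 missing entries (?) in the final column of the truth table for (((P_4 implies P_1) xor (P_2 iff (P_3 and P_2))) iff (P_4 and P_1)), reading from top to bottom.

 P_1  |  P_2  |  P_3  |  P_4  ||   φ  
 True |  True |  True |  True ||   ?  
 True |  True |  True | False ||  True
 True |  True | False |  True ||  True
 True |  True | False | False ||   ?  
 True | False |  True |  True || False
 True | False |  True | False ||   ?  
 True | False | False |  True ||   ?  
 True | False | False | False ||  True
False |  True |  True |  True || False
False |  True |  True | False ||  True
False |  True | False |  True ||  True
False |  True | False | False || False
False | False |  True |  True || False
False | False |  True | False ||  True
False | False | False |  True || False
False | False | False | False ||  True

Row P_1=True, P_2=True, P_3=True, P_4=True: ((P_4 implies P_1) xor (P_2 iff (P_3 and P_2))) = False, (P_4 and P_1) = True, so the formula = False.
Row P_1=True, P_2=True, P_3=False, P_4=False: ((P_4 implies P_1) xor (P_2 iff (P_3 and P_2))) = True, (P_4 and P_1) = False, so the formula = False.
Row P_1=True, P_2=False, P_3=True, P_4=False: ((P_4 implies P_1) xor (P_2 iff (P_3 and P_2))) = False, (P_4 and P_1) = False, so the formula = True.
Row P_1=True, P_2=False, P_3=False, P_4=True: ((P_4 implies P_1) xor (P_2 iff (P_3 and P_2))) = False, (P_4 and P_1) = True, so the formula = False.

False, False, True, False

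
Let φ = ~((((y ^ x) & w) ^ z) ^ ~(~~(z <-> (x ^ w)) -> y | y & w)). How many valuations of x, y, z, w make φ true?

10

x  y  z  w     (y ^ x)  ((y ^ x) & w)  (((y ^ x) & w) ^ z)  (x ^ w)  (z <-> (x ^ w))  ~(z <-> (x ^ w))  ~~(z <-> (x ^ w))  (y & w)  (y | (y & w))  φ
1  1  1  1        0           0                 1              0            0                1                  0             1           1        0
1  1  1  0        0           0                 1              1            1                0                  1             0           1        0
1  1  0  1        0           0                 0              0            1                0                  1             1           1        1
1  1  0  0        0           0                 0              1            0                1                  0             0           1        1
1  0  1  1        1           1                 0              0            0                1                  0             0           0        1
1  0  1  0        1           0                 1              1            1                0                  1             0           0        1
1  0  0  1        1           1                 1              0            1                0                  1             0           0        1
1  0  0  0        1           0                 0              1            0                1                  0             0           0        1
0  1  1  1        1           1                 0              1            1                0                  1             1           1        1
0  1  1  0        1           0                 1              0            0                1                  0             0           1        0
0  1  0  1        1           1                 1              1            0                1                  0             1           1        0
0  1  0  0        1           0                 0              0            1                0                  1             0           1        1
0  0  1  1        0           0                 1              1            1                0                  1             0           0        1
0  0  1  0        0           0                 1              0            0                1                  0             0           0        0
0  0  0  1        0           0                 0              1            0                1                  0             0           0        1
0  0  0  0        0           0                 0              0            1                0                  1             0           0        0
The formula is true on 10 of the 16 rows.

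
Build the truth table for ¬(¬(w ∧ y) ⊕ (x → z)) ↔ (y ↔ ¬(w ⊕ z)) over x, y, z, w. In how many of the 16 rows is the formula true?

6

x  y  z  w  |  φ
F  F  F  F  |  F
F  F  F  T  |  T
F  F  T  F  |  T
F  F  T  T  |  F
F  T  F  F  |  T
F  T  F  T  |  T
F  T  T  F  |  F
F  T  T  T  |  F
T  F  F  F  |  T
T  F  F  T  |  F
T  F  T  F  |  T
T  F  T  T  |  F
T  T  F  F  |  F
T  T  F  T  |  F
T  T  T  F  |  F
T  T  T  T  |  F
The formula is true on 6 of the 16 rows.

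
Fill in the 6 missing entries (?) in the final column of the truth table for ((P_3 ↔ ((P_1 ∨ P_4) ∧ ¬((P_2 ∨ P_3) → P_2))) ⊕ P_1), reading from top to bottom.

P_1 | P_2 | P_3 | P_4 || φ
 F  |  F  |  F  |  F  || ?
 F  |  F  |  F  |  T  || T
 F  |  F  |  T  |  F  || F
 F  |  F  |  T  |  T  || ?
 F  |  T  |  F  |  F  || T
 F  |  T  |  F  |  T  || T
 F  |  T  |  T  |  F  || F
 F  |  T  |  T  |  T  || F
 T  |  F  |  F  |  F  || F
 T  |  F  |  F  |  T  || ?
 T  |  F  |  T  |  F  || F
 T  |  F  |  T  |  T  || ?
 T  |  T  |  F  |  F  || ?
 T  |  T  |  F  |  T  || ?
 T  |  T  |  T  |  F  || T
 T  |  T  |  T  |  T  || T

T, T, F, F, F, F

Row P_1=F, P_2=F, P_3=F, P_4=F: (P_3 ↔ ((P_1 ∨ P_4) ∧ ¬((P_2 ∨ P_3) → P_2))) = T, so the formula = T.
Row P_1=F, P_2=F, P_3=T, P_4=T: (P_3 ↔ ((P_1 ∨ P_4) ∧ ¬((P_2 ∨ P_3) → P_2))) = T, so the formula = T.
Row P_1=T, P_2=F, P_3=F, P_4=T: (P_3 ↔ ((P_1 ∨ P_4) ∧ ¬((P_2 ∨ P_3) → P_2))) = T, so the formula = F.
Row P_1=T, P_2=F, P_3=T, P_4=T: (P_3 ↔ ((P_1 ∨ P_4) ∧ ¬((P_2 ∨ P_3) → P_2))) = T, so the formula = F.
Row P_1=T, P_2=T, P_3=F, P_4=F: (P_3 ↔ ((P_1 ∨ P_4) ∧ ¬((P_2 ∨ P_3) → P_2))) = T, so the formula = F.
Row P_1=T, P_2=T, P_3=F, P_4=T: (P_3 ↔ ((P_1 ∨ P_4) ∧ ¬((P_2 ∨ P_3) → P_2))) = T, so the formula = F.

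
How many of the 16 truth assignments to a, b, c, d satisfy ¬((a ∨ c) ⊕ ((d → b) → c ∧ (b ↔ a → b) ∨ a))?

a  b  c  d  |  (a ∨ c)  (d → b)  (a → b)  (b ↔ (a → b))  (c ∧ (b ↔ (a → b)))  ((c ∧ (b ↔ (a → b))) ∨ a)  φ
0  0  0  0  |     0        1        1           0                 0                       0              1
0  0  0  1  |     0        0        1           0                 0                       0              0
0  0  1  0  |     1        1        1           0                 0                       0              0
0  0  1  1  |     1        0        1           0                 0                       0              1
0  1  0  0  |     0        1        1           1                 0                       0              1
0  1  0  1  |     0        1        1           1                 0                       0              1
0  1  1  0  |     1        1        1           1                 1                       1              1
0  1  1  1  |     1        1        1           1                 1                       1              1
1  0  0  0  |     1        1        0           1                 0                       1              1
1  0  0  1  |     1        0        0           1                 0                       1              1
1  0  1  0  |     1        1        0           1                 1                       1              1
1  0  1  1  |     1        0        0           1                 1                       1              1
1  1  0  0  |     1        1        1           1                 0                       1              1
1  1  0  1  |     1        1        1           1                 0                       1              1
1  1  1  0  |     1        1        1           1                 1                       1              1
1  1  1  1  |     1        1        1           1                 1                       1              1
The formula is true on 14 of the 16 rows.

14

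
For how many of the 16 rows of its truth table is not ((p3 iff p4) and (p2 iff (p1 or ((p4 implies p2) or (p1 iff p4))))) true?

p1 | p2 | p3 | p4 | (p3 iff p4) | (p4 implies p2) | (p1 iff p4) | φ
-- | -- | -- | -- | ----------- | --------------- | ----------- | -
T  | T  | T  | T  |      T      |        T        |      T      | F
T  | T  | T  | F  |      F      |        T        |      F      | T
T  | T  | F  | T  |      F      |        T        |      T      | T
T  | T  | F  | F  |      T      |        T        |      F      | F
T  | F  | T  | T  |      T      |        F        |      T      | T
T  | F  | T  | F  |      F      |        T        |      F      | T
T  | F  | F  | T  |      F      |        F        |      T      | T
T  | F  | F  | F  |      T      |        T        |      F      | T
F  | T  | T  | T  |      T      |        T        |      F      | F
F  | T  | T  | F  |      F      |        T        |      T      | T
F  | T  | F  | T  |      F      |        T        |      F      | T
F  | T  | F  | F  |      T      |        T        |      T      | F
F  | F  | T  | T  |      T      |        F        |      F      | F
F  | F  | T  | F  |      F      |        T        |      T      | T
F  | F  | F  | T  |      F      |        F        |      F      | T
F  | F  | F  | F  |      T      |        T        |      T      | T
The formula is true on 11 of the 16 rows.

11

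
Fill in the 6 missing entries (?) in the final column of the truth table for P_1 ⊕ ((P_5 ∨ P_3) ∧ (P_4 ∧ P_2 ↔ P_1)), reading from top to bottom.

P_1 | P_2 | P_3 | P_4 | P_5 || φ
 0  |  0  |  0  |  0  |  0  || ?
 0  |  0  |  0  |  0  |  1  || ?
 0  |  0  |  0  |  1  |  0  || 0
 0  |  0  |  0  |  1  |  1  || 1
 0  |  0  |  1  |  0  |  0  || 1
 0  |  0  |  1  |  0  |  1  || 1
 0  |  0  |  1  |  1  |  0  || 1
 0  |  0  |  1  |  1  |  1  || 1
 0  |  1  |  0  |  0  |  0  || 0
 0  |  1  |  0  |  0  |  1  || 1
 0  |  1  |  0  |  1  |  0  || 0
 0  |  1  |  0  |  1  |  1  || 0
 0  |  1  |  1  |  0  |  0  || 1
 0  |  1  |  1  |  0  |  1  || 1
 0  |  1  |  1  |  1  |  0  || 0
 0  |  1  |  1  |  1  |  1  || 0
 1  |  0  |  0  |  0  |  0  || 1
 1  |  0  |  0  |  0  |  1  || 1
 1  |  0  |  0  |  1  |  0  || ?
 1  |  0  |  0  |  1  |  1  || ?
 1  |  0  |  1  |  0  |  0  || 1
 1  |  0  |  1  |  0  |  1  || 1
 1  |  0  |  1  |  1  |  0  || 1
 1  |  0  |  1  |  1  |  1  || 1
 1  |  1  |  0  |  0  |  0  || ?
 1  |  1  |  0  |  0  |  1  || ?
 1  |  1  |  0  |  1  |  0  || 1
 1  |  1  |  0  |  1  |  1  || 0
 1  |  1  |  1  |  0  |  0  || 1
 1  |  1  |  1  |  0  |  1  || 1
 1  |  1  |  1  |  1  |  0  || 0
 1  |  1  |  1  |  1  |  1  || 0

0, 1, 1, 1, 1, 1

Row P_1=0, P_2=0, P_3=0, P_4=0, P_5=0: ((P_5 ∨ P_3) ∧ (P_4 ∧ P_2 ↔ P_1)) = 0, so the formula = 0.
Row P_1=0, P_2=0, P_3=0, P_4=0, P_5=1: ((P_5 ∨ P_3) ∧ (P_4 ∧ P_2 ↔ P_1)) = 1, so the formula = 1.
Row P_1=1, P_2=0, P_3=0, P_4=1, P_5=0: ((P_5 ∨ P_3) ∧ (P_4 ∧ P_2 ↔ P_1)) = 0, so the formula = 1.
Row P_1=1, P_2=0, P_3=0, P_4=1, P_5=1: ((P_5 ∨ P_3) ∧ (P_4 ∧ P_2 ↔ P_1)) = 0, so the formula = 1.
Row P_1=1, P_2=1, P_3=0, P_4=0, P_5=0: ((P_5 ∨ P_3) ∧ (P_4 ∧ P_2 ↔ P_1)) = 0, so the formula = 1.
Row P_1=1, P_2=1, P_3=0, P_4=0, P_5=1: ((P_5 ∨ P_3) ∧ (P_4 ∧ P_2 ↔ P_1)) = 0, so the formula = 1.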